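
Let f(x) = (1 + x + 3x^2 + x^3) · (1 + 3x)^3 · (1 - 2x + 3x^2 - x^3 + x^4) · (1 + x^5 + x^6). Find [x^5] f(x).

92

(1 + x + 3x^2 + x^3) has coefficients 1,1,3,1 for degrees 0…3.
(1 + 3x)^3 has coefficients 1,9,27,27,0,0 for degrees 0…5.
Multiplying by (1 - 2x + 3x^2 - x^3 + x^4) gives running coefficients 1,7,12,-1,19,63 for degrees 0…5.
Finally multiplying by (1 + x^5 + x^6), the product of all factors after the first has coefficients 1,7,12,-1,19,64 for degrees 0…5.
[x^5] = 1·64 + 1·19 + 3·(-1) + 1·12 = 92.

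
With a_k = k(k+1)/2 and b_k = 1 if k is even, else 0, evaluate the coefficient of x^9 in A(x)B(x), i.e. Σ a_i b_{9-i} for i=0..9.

This is [x^9] in the product of the two ordinary generating functions.
Σ = 0·0 + 1·1 + 3·0 + 6·1 + 10·0 + 15·1 + 21·0 + 28·1 + 36·0 + 45·1 = 95.

95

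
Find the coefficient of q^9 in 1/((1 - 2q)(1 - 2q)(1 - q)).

9217

The denominator gives the recurrence a_n = 5a_(n−1) − 8a_(n−2) + 4a_(n−3) for n ≥ 3; the numerator fixes a_0 = 1, a_1 = 5, a_2 = 17.
Iterating: 1, 5, 17, 49, 129, 321, 769, 1793, 4097, 9217, so a_9 = 9217.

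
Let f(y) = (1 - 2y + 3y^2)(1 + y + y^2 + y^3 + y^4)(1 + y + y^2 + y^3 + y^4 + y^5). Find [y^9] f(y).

(1 - 2y + 3y^2) has coefficients 1,-2,3 for degrees 0…2.
(1 + y + y^2 + y^3 + y^4) has coefficients 1,1,1,1,1,0,0,0,0,0 for degrees 0…9.
Finally multiplying by (1 + y + y^2 + y^3 + y^4 + y^5), the product of all factors after the first has coefficients 1,2,3,4,5,5,4,3,2,1 for degrees 0…9.
[y^9] = 1·1 − 2·2 + 3·3 = 6.

6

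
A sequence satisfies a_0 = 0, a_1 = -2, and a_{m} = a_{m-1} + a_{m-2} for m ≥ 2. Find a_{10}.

-110

The ordinary generating function has denominator 1 - x - x^2.
Iterating the recurrence: a_0,…,a_{10} = 0, -2, -2, -4, -6, -10, -16, -26, -42, -68, -110.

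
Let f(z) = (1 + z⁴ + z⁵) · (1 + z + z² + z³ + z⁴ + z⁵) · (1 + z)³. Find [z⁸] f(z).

(1 + z⁴ + z⁵) has coefficients 1,0,0,0,1,1 for degrees 0…5.
(1 + z + z² + z³ + z⁴ + z⁵) has coefficients 1,1,1,1,1,1,0,0,0 for degrees 0…8.
Finally multiplying by (1 + z)³, the product of all factors after the first has coefficients 1,4,7,8,8,8,7,4,1 for degrees 0…8.
[z⁸] = 1·1 + 1·8 + 1·8 = 17.

17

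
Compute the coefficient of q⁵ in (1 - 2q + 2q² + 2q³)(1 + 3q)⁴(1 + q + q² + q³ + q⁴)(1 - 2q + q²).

(1 - 2q + 2q² + 2q³) has coefficients 1,-2,2,2 for degrees 0…3.
(1 + 3q)⁴ has coefficients 1,12,54,108,81,0 for degrees 0…5.
Multiplying by (1 + q + q² + q³ + q⁴) gives running coefficients 1,13,67,175,256,255 for degrees 0…5.
Finally multiplying by (1 - 2q + q²), the product of all factors after the first has coefficients 1,11,42,54,-27,-82 for degrees 0…5.
[q⁵] = 1·(-82) − 2·(-27) + 2·54 + 2·42 = 164.

164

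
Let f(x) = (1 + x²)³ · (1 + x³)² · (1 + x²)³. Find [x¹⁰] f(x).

(1 + x²)³ has coefficients 1,0,3,0,3,0,1 for degrees 0…6.
(1 + x³)² has coefficients 1,0,0,2,0,0,1,0,0,0,0 for degrees 0…10.
Finally multiplying by (1 + x²)³, the product of all factors after the first has coefficients 1,0,3,2,3,6,2,6,3,2,3 for degrees 0…10.
[x¹⁰] = 1·3 + 3·3 + 3·2 + 1·3 = 21.

21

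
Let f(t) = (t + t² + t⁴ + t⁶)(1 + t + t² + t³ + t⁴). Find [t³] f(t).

2

(t + t² + t⁴ + t⁶) has coefficients 0,1,1,0 for degrees 0…3.
(1 + t + t² + t³ + t⁴) has coefficients 1,1,1,1 for degrees 0…3.
[t³] = 1·1 + 1·1 = 2.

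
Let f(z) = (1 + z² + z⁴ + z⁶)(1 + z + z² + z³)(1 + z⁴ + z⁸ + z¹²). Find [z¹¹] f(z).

(1 + z² + z⁴ + z⁶) has coefficients 1,0,1,0,1,0,1 for degrees 0…6.
(1 + z + z² + z³) has coefficients 1,1,1,1,0,0,0,0,0,0,0,0 for degrees 0…11.
Finally multiplying by (1 + z⁴ + z⁸ + z¹²), the product of all factors after the first has coefficients 1,1,1,1,1,1,1,1,1,1,1,1 for degrees 0…11.
[z¹¹] = 1·1 + 1·1 + 1·1 + 1·1 = 4.

4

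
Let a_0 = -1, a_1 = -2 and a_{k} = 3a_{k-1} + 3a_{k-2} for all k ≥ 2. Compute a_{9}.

The ordinary generating function has denominator 1 - 3y - 3y^2.
Iterating the recurrence: a_0,…,a_{9} = -1, -2, -9, -33, -126, -477, -1809, -6858, -26001, -98577.

-98577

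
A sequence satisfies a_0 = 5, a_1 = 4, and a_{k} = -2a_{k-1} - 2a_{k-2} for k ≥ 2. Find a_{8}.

80

The ordinary generating function has denominator 1 + 2t + 2t^2.
Iterating the recurrence: a_0,…,a_{8} = 5, 4, -18, 28, -20, -16, 72, -112, 80.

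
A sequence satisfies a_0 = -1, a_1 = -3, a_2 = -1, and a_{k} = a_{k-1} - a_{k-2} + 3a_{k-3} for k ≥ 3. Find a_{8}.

-49

The ordinary generating function has denominator 1 - z + z^2 - 3z^3.
Iterating the recurrence: a_0,…,a_{8} = -1, -3, -1, -1, -9, -11, -5, -21, -49.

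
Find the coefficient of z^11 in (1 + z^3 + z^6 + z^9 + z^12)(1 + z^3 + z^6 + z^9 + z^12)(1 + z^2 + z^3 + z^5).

7

(1 + z^3 + z^6 + z^9 + z^12) has coefficients 1,0,0,1,0,0,1,0,0,1,0,0 for degrees 0…11.
(1 + z^3 + z^6 + z^9 + z^12) has coefficients 1,0,0,1,0,0,1,0,0,1,0,0 for degrees 0…11.
Finally multiplying by (1 + z^2 + z^3 + z^5), the product of all factors after the first has coefficients 1,0,1,2,0,2,2,0,2,2,0,2 for degrees 0…11.
[z^11] = 1·2 + 1·2 + 1·2 + 1·1 = 7.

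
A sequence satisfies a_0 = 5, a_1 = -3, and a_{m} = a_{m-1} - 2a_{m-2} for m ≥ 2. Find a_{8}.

The ordinary generating function has denominator 1 - t + 2t^2.
Iterating the recurrence: a_0,…,a_{8} = 5, -3, -13, -7, 19, 33, -5, -71, -61.

-61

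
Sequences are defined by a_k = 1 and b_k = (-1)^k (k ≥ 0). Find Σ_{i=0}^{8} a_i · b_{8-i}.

Write out a_i and b_{8-i} for i = 0,…,8 and sum the products.
Σ = 1·1 + 1·(-1) + 1·1 + 1·(-1) + 1·1 + 1·(-1) + 1·1 + 1·(-1) + 1·1 = 1.

1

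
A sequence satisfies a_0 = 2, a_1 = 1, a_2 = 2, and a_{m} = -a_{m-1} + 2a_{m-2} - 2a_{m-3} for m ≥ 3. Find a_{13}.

The ordinary generating function has denominator 1 + t - 2t^2 + 2t^3.
Iterating the recurrence: a_0,…,a_{13} = 2, 1, 2, -4, 6, -18, 38, -86, 198, -446, 1014, -2302, 5222, -11854.

-11854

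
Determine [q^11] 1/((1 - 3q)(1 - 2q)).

527345

Partial fractions give a closed form: a_n = (3)·3^n + (-2)·2^n.
At n = 11: a_11 = 527345.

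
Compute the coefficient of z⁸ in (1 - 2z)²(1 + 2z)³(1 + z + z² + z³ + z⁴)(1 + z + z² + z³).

(1 - 2z)² has coefficients 1,-4,4 for degrees 0…2.
(1 + 2z)³ has coefficients 1,6,12,8,0,0,0,0,0 for degrees 0…8.
Multiplying by (1 + z + z² + z³ + z⁴) gives running coefficients 1,7,19,27,27,26,20,8,0 for degrees 0…8.
Finally multiplying by (1 + z + z² + z³), the product of all factors after the first has coefficients 1,8,27,54,80,99,100,81,54 for degrees 0…8.
[z⁸] = 1·54 − 4·81 + 4·100 = 130.

130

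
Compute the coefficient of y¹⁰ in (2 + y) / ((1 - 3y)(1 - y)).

Partial fractions give a closed form: a_n = (7/2)·3^n + (-3/2)·1^n.
At n = 10: a_10 = 206670.

206670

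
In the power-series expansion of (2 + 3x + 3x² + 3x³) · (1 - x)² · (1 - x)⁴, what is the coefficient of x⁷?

(2 + 3x + 3x² + 3x³) has coefficients 2,3,3,3 for degrees 0…3.
(1 - x)² has coefficients 1,-2,1,0,0,0,0,0 for degrees 0…7.
Finally multiplying by (1 - x)⁴, the product of all factors after the first has coefficients 1,-6,15,-20,15,-6,1,0 for degrees 0…7.
[x⁷] = 2·0 + 3·1 + 3·(-6) + 3·15 = 30.

30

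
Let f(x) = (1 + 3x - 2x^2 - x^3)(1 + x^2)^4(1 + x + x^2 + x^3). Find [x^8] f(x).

(1 + 3x - 2x^2 - x^3) has coefficients 1,3,-2,-1 for degrees 0…3.
(1 + x^2)^4 has coefficients 1,0,4,0,6,0,4,0,1 for degrees 0…8.
Finally multiplying by (1 + x + x^2 + x^3), the product of all factors after the first has coefficients 1,1,5,5,10,10,10,10,5 for degrees 0…8.
[x^8] = 1·5 + 3·10 − 2·10 − 1·10 = 5.

5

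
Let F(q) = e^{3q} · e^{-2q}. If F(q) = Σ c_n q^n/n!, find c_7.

The EGF product rule gives c_7 = Σ_{k_1+k_2=7} C(7; k_1,k_2) · ∏ g_i(k_i), where e^{3q} gives (3)^k; e^{-2q} gives (-2)^k.
g_1(k) for k = 0…7: 1, 3, 9, 27, 81, 243, 729, 2187.
g_2(k) for k = 0…7: 1, -2, 4, -8, 16, -32, 64, -128.
c_7 = Σ_k C(7,k)·g_1(k)·g_2(7−k) = 1·1·(-128) + 7·3·64 + 21·9·(-32) + 35·27·16 + 35·81·(-8) + 21·243·4 + 7·729·(-2) + 1·2187·1 = −128 + 1344 − 6048 + 15120 − 22680 + 20412 − 10206 + 2187 = 1.

1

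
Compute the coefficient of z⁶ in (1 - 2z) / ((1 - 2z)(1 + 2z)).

64

The denominator gives the recurrence a_n = 4a_(n−2) for n ≥ 3; the numerator fixes a_0 = 1, a_1 = -2, a_2 = 4.
Iterating: 1, -2, 4, -8, 16, -32, 64, so a_6 = 64.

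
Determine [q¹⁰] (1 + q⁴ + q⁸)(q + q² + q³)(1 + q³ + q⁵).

3

(1 + q⁴ + q⁸) has coefficients 1,0,0,0,1,0,0,0,1 for degrees 0…8.
(q + q² + q³) has coefficients 0,1,1,1,0,0,0,0,0,0,0 for degrees 0…10.
Finally multiplying by (1 + q³ + q⁵), the product of all factors after the first has coefficients 0,1,1,1,1,1,2,1,1,0,0 for degrees 0…10.
[q¹⁰] = 1·0 + 1·2 + 1·1 = 3.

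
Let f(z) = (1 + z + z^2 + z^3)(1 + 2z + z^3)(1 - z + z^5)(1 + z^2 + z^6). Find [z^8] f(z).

7

(1 + z + z^2 + z^3) has coefficients 1,1,1,1 for degrees 0…3.
(1 + 2z + z^3) has coefficients 1,2,0,1,0,0,0,0,0 for degrees 0…8.
Multiplying by (1 - z + z^5) gives running coefficients 1,1,-2,1,-1,1,2,0,1 for degrees 0…8.
Finally multiplying by (1 + z^2 + z^6), the product of all factors after the first has coefficients 1,1,-1,2,-3,2,2,2,1 for degrees 0…8.
[z^8] = 1·1 + 1·2 + 1·2 + 1·2 = 7.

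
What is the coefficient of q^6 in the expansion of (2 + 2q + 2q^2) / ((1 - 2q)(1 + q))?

The denominator gives the recurrence a_n = a_(n−1) + 2a_(n−2) for n ≥ 3; the numerator fixes a_0 = 2, a_1 = 4, a_2 = 10.
Iterating: 2, 4, 10, 18, 38, 74, 150, so a_6 = 150.

150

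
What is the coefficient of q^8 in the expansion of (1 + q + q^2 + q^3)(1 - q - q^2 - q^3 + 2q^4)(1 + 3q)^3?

(1 + q + q^2 + q^3) has coefficients 1,1,1,1 for degrees 0…3.
(1 - q - q^2 - q^3 + 2q^4) has coefficients 1,-1,-1,-1,2,0,0,0,0 for degrees 0…8.
Finally multiplying by (1 + 3q)^3, the product of all factors after the first has coefficients 1,8,17,-10,-61,-36,27,54,0 for degrees 0…8.
[q^8] = 1·0 + 1·54 + 1·27 + 1·(-36) = 45.

45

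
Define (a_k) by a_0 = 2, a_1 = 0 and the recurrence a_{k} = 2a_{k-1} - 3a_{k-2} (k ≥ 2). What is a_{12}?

1578

The ordinary generating function has denominator 1 - 2z + 3z^2.
Iterating the recurrence: a_0,…,a_{12} = 2, 0, -6, -12, -6, 24, 66, 60, -78, -336, -438, 132, 1578.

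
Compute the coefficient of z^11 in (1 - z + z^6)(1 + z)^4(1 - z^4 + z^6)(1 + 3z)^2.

(1 - z + z^6) has coefficients 1,-1,0,0,0,0,1 for degrees 0…6.
(1 + z)^4 has coefficients 1,4,6,4,1,0,0,0,0,0,0,0 for degrees 0…11.
Multiplying by (1 - z^4 + z^6) gives running coefficients 1,4,6,4,0,-4,-5,0,5,4,1,0 for degrees 0…11.
Finally multiplying by (1 + 3z)^2, the product of all factors after the first has coefficients 1,10,39,76,78,32,-29,-66,-40,34,70,42 for degrees 0…11.
[z^11] = 1·42 − 1·70 + 1·32 = 4.

4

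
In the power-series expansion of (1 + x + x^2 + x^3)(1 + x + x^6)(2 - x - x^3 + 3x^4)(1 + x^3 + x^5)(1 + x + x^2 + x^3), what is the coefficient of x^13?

38

(1 + x + x^2 + x^3) has coefficients 1,1,1,1 for degrees 0…3.
(1 + x + x^6) has coefficients 1,1,0,0,0,0,1,0,0,0,0,0,0,0 for degrees 0…13.
Multiplying by (2 - x - x^3 + 3x^4) gives running coefficients 2,1,-1,-1,2,3,2,-1,0,-1,3,0,0,0 for degrees 0…13.
Multiplying by (1 + x^3 + x^5) gives running coefficients 2,1,-1,1,3,4,2,0,2,3,5,2,-2,3 for degrees 0…13.
Finally multiplying by (1 + x + x^2 + x^3), the product of all factors after the first has coefficients 2,3,2,3,4,7,10,9,8,7,10,12,8,8 for degrees 0…13.
[x^13] = 1·8 + 1·8 + 1·12 + 1·10 = 38.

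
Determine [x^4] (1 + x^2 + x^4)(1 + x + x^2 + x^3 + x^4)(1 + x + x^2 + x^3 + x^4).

(1 + x^2 + x^4) has coefficients 1,0,1,0,1 for degrees 0…4.
(1 + x + x^2 + x^3 + x^4) has coefficients 1,1,1,1,1 for degrees 0…4.
Finally multiplying by (1 + x + x^2 + x^3 + x^4), the product of all factors after the first has coefficients 1,2,3,4,5 for degrees 0…4.
[x^4] = 1·5 + 1·3 + 1·1 = 9.

9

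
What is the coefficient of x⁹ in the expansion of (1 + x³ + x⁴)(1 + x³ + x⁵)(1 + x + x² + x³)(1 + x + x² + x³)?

17

(1 + x³ + x⁴) has coefficients 1,0,0,1,1 for degrees 0…4.
(1 + x³ + x⁵) has coefficients 1,0,0,1,0,1,0,0,0,0 for degrees 0…9.
Multiplying by (1 + x + x² + x³) gives running coefficients 1,1,1,2,1,2,2,1,1,0 for degrees 0…9.
Finally multiplying by (1 + x + x² + x³), the product of all factors after the first has coefficients 1,2,3,5,5,6,7,6,6,4 for degrees 0…9.
[x⁹] = 1·4 + 1·7 + 1·6 = 17.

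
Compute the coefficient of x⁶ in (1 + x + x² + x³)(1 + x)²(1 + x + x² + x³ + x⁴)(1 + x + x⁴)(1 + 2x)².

(1 + x + x² + x³) has coefficients 1,1,1,1 for degrees 0…3.
(1 + x)² has coefficients 1,2,1,0,0,0,0 for degrees 0…6.
Multiplying by (1 + x + x² + x³ + x⁴) gives running coefficients 1,3,4,4,4,3,1 for degrees 0…6.
Multiplying by (1 + x + x⁴) gives running coefficients 1,4,7,8,9,10,8 for degrees 0…6.
Finally multiplying by (1 + 2x)², the product of all factors after the first has coefficients 1,8,27,52,69,78,84 for degrees 0…6.
[x⁶] = 1·84 + 1·78 + 1·69 + 1·52 = 283.

283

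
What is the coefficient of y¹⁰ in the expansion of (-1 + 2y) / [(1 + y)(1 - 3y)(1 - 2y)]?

-44287

Partial fractions give a closed form: a_n = (-1/4)·(-1)^n + (-3/4)·3^n.
At n = 10: a_10 = -44287.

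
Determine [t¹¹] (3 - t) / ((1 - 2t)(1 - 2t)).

The denominator gives the recurrence a_n = 4a_(n−1) − 4a_(n−2) for n ≥ 2; the numerator fixes a_0 = 3, a_1 = 11.
Iterating: 3, 11, 32, 84, 208, 496, 1152, 2624, 5888, 13056, 28672, 62464, so a_11 = 62464.

62464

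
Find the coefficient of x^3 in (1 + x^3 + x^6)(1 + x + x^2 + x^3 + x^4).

2

(1 + x^3 + x^6) has coefficients 1,0,0,1 for degrees 0…3.
(1 + x + x^2 + x^3 + x^4) has coefficients 1,1,1,1 for degrees 0…3.
[x^3] = 1·1 + 1·1 = 2.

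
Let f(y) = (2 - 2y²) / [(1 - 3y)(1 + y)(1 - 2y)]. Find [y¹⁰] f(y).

The denominator gives the recurrence a_n = 4a_(n−1) − a_(n−2) − 6a_(n−3) for n ≥ 3; the numerator fixes a_0 = 2, a_1 = 8, a_2 = 28.
Iterating: 2, 8, 28, 92, 292, 908, 2788, 8492, 25732, 77708, 234148, so a_10 = 234148.

234148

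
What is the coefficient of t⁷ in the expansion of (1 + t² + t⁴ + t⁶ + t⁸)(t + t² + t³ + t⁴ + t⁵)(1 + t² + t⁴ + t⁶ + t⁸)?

9

(1 + t² + t⁴ + t⁶ + t⁸) has coefficients 1,0,1,0,1,0,1,0 for degrees 0…7.
(t + t² + t³ + t⁴ + t⁵) has coefficients 0,1,1,1,1,1,0,0 for degrees 0…7.
Finally multiplying by (1 + t² + t⁴ + t⁶ + t⁸), the product of all factors after the first has coefficients 0,1,1,2,2,3,2,3 for degrees 0…7.
[t⁷] = 1·3 + 1·3 + 1·2 + 1·1 = 9.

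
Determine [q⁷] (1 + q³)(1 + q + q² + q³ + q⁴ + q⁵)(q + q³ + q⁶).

4

(1 + q³) has coefficients 1,0,0,1 for degrees 0…3.
(1 + q + q² + q³ + q⁴ + q⁵) has coefficients 1,1,1,1,1,1,0,0 for degrees 0…7.
Finally multiplying by (q + q³ + q⁶), the product of all factors after the first has coefficients 0,1,1,2,2,2,3,2 for degrees 0…7.
[q⁷] = 1·2 + 1·2 = 4.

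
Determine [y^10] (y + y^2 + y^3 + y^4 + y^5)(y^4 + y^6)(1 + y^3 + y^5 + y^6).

(y + y^2 + y^3 + y^4 + y^5) has coefficients 0,1,1,1,1,1 for degrees 0…5.
(y^4 + y^6) has coefficients 0,0,0,0,1,0,1,0,0,0,0 for degrees 0…10.
Finally multiplying by (1 + y^3 + y^5 + y^6), the product of all factors after the first has coefficients 0,0,0,0,1,0,1,1,0,2,1 for degrees 0…10.
[y^10] = 1·2 + 1·0 + 1·1 + 1·1 + 1·0 = 4.

4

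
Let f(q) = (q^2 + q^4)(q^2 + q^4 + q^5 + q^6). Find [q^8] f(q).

2

(q^2 + q^4) has coefficients 0,0,1,0,1 for degrees 0…4.
(q^2 + q^4 + q^5 + q^6) has coefficients 0,0,1,0,1,1,1,0,0 for degrees 0…8.
[q^8] = 1·1 + 1·1 = 2.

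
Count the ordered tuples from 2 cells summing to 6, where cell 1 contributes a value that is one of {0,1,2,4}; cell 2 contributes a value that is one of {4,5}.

2

The generating function for the choices is (1 + y + y^2 + y^4)·(y^4 + y^5); the count is [y^6].
(1 + y + y^2 + y^4) has coefficients 1,1,1,0,1 for degrees 0…4.
(y^4 + y^5) has coefficients 0,0,0,0,1,1,0 for degrees 0…6.
[y^6] = 1·0 + 1·1 + 1·1 + 1·0 = 2.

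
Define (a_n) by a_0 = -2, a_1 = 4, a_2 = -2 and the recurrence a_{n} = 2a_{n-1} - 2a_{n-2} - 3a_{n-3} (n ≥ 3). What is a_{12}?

The ordinary generating function has denominator 1 - 2t + 2t^2 + 3t^3.
Iterating the recurrence: a_0,…,a_{12} = -2, 4, -2, -6, -20, -22, 14, 132, 302, 298, -404, -2310, -4706.

-4706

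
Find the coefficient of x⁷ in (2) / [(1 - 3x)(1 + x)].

3280

The denominator gives the recurrence a_n = 2a_(n−1) + 3a_(n−2) for n ≥ 2; the numerator fixes a_0 = 2, a_1 = 4.
Iterating: 2, 4, 14, 40, 122, 364, 1094, 3280, so a_7 = 3280.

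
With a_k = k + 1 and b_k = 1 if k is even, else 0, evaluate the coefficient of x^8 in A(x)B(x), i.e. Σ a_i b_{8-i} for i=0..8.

25

The convolution is the x^8 coefficient of A(x)B(x).
Σ = 1·1 + 2·0 + 3·1 + 4·0 + 5·1 + 6·0 + 7·1 + 8·0 + 9·1 = 25.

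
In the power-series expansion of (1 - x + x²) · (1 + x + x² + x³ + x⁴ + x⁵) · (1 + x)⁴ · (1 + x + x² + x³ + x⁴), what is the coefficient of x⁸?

(1 - x + x²) has coefficients 1,-1,1 for degrees 0…2.
(1 + x + x² + x³ + x⁴ + x⁵) has coefficients 1,1,1,1,1,1,0,0,0 for degrees 0…8.
Multiplying by (1 + x)⁴ gives running coefficients 1,5,11,15,16,16,15,11,5 for degrees 0…8.
Finally multiplying by (1 + x + x² + x³ + x⁴), the product of all factors after the first has coefficients 1,6,17,32,48,63,73,73,63 for degrees 0…8.
[x⁸] = 1·63 − 1·73 + 1·73 = 63.

63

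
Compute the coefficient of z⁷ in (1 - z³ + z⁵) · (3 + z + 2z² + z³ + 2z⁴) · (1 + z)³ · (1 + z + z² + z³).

10

(1 - z³ + z⁵) has coefficients 1,0,0,-1,0,1 for degrees 0…5.
(3 + z + 2z² + z³ + 2z⁴) has coefficients 3,1,2,1,2,0,0,0 for degrees 0…7.
Multiplying by (1 + z)³ gives running coefficients 3,10,14,13,12,11,7,2 for degrees 0…7.
Finally multiplying by (1 + z + z² + z³), the product of all factors after the first has coefficients 3,13,27,40,49,50,43,32 for degrees 0…7.
[z⁷] = 1·32 − 1·49 + 1·27 = 10.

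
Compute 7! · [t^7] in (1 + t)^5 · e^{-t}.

34

The EGF product rule gives c_7 = Σ_{k_1+k_2=7} C(7; k_1,k_2) · ∏ g_i(k_i), where (1+t)^5 gives the falling factorial (5)_k; e^{-t} gives (-1)^k.
g_1(k) for k = 0…7: 1, 5, 20, 60, 120, 120, 0, 0.
g_2(k) for k = 0…7: 1, -1, 1, -1, 1, -1, 1, -1.
c_7 = Σ_k C(7,k)·g_1(k)·g_2(7−k) = 1·1·(-1) + 7·5·1 + 21·20·(-1) + 35·60·1 + 35·120·(-1) + 21·120·1 = −1 + 35 − 420 + 2100 − 4200 + 2520 = 34.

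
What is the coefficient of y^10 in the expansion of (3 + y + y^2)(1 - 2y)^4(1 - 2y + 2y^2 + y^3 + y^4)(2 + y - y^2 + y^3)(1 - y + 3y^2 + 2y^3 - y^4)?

51

(3 + y + y^2) has coefficients 3,1,1 for degrees 0…2.
(1 - 2y)^4 has coefficients 1,-8,24,-32,16,0,0,0,0,0,0 for degrees 0…10.
Multiplying by (1 - 2y + 2y^2 + y^3 + y^4) gives running coefficients 1,-10,42,-95,121,-80,24,-16,16,0,0 for degrees 0…10.
Multiplying by (2 + y - y^2 + y^3) gives running coefficients 2,-19,73,-137,95,98,-248,193,-88,56,-32 for degrees 0…10.
Finally multiplying by (1 - y + 3y^2 + 2y^3 - y^4), the product of all factors after the first has coefficients 2,-21,98,-263,411,-243,-408,1062,-924,129,282 for degrees 0…10.
[y^10] = 3·282 + 1·129 + 1·(-924) = 51.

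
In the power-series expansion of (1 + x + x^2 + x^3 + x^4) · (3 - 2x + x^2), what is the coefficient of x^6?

(1 + x + x^2 + x^3 + x^4) has coefficients 1,1,1,1,1 for degrees 0…4.
(3 - 2x + x^2) has coefficients 3,-2,1,0,0,0,0 for degrees 0…6.
[x^6] = 1·0 + 1·0 + 1·0 + 1·0 + 1·1 = 1.

1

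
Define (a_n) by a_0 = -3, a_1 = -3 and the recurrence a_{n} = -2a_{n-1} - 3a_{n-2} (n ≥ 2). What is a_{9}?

-723

The ordinary generating function has denominator 1 + 2x + 3x^2.
Iterating the recurrence: a_0,…,a_{9} = -3, -3, 15, -21, -3, 69, -129, 51, 285, -723.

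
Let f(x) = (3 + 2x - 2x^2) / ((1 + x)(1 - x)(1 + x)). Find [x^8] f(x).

-1

The denominator gives the recurrence a_n = −a_(n−1) + a_(n−2) + a_(n−3) for n ≥ 3; the numerator fixes a_0 = 3, a_1 = -1, a_2 = 2.
Iterating: 3, -1, 2, 0, 1, 1, 0, 2, -1, so a_8 = -1.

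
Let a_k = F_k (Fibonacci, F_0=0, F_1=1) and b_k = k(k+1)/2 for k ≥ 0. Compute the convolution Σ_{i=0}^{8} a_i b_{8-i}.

The convolution is the t^8 coefficient of A(t)B(t).
Σ = 0·36 + 1·28 + 1·21 + 2·15 + 3·10 + 5·6 + 8·3 + 13·1 + 21·0 = 176.

176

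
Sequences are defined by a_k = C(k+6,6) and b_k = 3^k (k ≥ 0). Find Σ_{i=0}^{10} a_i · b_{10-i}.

1000828

Write out a_i and b_{10-i} for i = 0,…,10 and sum the products.
Σ = 1·59049 + 7·19683 + 28·6561 + 84·2187 + 210·729 + 462·243 + 924·81 + 1716·27 + 3003·9 + 5005·3 + 8008·1 = 1000828.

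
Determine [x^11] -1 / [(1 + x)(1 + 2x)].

Partial fractions give a closed form: a_n = (1)·(-1)^n + (-2)·(-2)^n.
At n = 11: a_11 = 4095.

4095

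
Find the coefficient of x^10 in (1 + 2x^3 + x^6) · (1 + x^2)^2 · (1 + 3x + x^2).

3

(1 + 2x^3 + x^6) has coefficients 1,0,0,2,0,0,1 for degrees 0…6.
(1 + x^2)^2 has coefficients 1,0,2,0,1,0,0,0,0,0,0 for degrees 0…10.
Finally multiplying by (1 + 3x + x^2), the product of all factors after the first has coefficients 1,3,3,6,3,3,1,0,0,0,0 for degrees 0…10.
[x^10] = 1·0 + 2·0 + 1·3 = 3.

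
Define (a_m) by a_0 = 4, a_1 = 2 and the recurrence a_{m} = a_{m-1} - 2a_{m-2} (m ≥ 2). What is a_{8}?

The ordinary generating function has denominator 1 - y + 2y^2.
Iterating the recurrence: a_0,…,a_{8} = 4, 2, -6, -10, 2, 22, 18, -26, -62.

-62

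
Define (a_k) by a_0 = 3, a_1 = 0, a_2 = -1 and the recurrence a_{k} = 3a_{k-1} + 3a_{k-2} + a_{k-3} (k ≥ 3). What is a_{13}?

The ordinary generating function has denominator 1 - 3x - 3x^2 - x^3.
Iterating the recurrence: a_0,…,a_{13} = 3, 0, -1, 0, -3, -10, -39, -150, -577, -2220, -8541, -32860, -126423, -486390.

-486390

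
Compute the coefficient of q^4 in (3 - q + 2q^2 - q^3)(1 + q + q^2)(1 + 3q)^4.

(3 - q + 2q^2 - q^3) has coefficients 3,-1,2,-1 for degrees 0…3.
(1 + q + q^2) has coefficients 1,1,1,0,0 for degrees 0…4.
Finally multiplying by (1 + 3q)^4, the product of all factors after the first has coefficients 1,13,67,174,243 for degrees 0…4.
[q^4] = 3·243 − 1·174 + 2·67 − 1·13 = 676.

676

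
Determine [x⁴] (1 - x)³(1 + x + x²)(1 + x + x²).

(1 - x)³ has coefficients 1,-3,3,-1 for degrees 0…3.
(1 + x + x²) has coefficients 1,1,1,0,0 for degrees 0…4.
Finally multiplying by (1 + x + x²), the product of all factors after the first has coefficients 1,2,3,2,1 for degrees 0…4.
[x⁴] = 1·1 − 3·2 + 3·3 − 1·2 = 2.

2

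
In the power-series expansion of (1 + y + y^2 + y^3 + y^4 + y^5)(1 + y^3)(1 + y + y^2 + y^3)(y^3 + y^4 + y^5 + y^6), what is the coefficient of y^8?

(1 + y + y^2 + y^3 + y^4 + y^5) has coefficients 1,1,1,1,1,1 for degrees 0…5.
(1 + y^3) has coefficients 1,0,0,1,0,0,0,0,0 for degrees 0…8.
Multiplying by (1 + y + y^2 + y^3) gives running coefficients 1,1,1,2,1,1,1,0,0 for degrees 0…8.
Finally multiplying by (y^3 + y^4 + y^5 + y^6), the product of all factors after the first has coefficients 0,0,0,1,2,3,5,5,5 for degrees 0…8.
[y^8] = 1·5 + 1·5 + 1·5 + 1·3 + 1·2 + 1·1 = 21.

21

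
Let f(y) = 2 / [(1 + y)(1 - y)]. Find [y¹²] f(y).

Partial fractions give a closed form: a_n = (1)·(-1)^n + (1)·1^n.
At n = 12: a_12 = 2.

2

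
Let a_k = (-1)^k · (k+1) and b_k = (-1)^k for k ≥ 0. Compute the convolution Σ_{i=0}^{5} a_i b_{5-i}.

The convolution is the t^5 coefficient of A(t)B(t).
Σ = 1·(-1) − 2·1 + 3·(-1) − 4·1 + 5·(-1) − 6·1 = -21.

-21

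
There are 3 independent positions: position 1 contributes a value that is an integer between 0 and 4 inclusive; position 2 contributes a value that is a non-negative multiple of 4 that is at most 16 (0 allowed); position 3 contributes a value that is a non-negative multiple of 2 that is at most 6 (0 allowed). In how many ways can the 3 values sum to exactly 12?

The generating function for the choices is (1 + z + z² + z³ + z⁴)·(1 + z⁴ + z⁸ + z¹² + z¹⁶)·(1 + z² + z⁴ + z⁶); the count is [z¹²].
(1 + z + z² + z³ + z⁴) has coefficients 1,1,1,1,1 for degrees 0…4.
(1 + z⁴ + z⁸ + z¹² + z¹⁶) has coefficients 1,0,0,0,1,0,0,0,1,0,0,0,1 for degrees 0…12.
Finally multiplying by (1 + z² + z⁴ + z⁶), the product of all factors after the first has coefficients 1,0,1,0,2,0,2,0,2,0,2,0,2 for degrees 0…12.
[z¹²] = 1·2 + 1·0 + 1·2 + 1·0 + 1·2 = 6.

6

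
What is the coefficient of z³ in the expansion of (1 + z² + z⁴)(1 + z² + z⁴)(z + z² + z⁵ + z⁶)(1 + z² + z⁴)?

3

(1 + z² + z⁴) has coefficients 1,0,1,0 for degrees 0…3.
(1 + z² + z⁴) has coefficients 1,0,1,0 for degrees 0…3.
Multiplying by (z + z² + z⁵ + z⁶) gives running coefficients 0,1,1,1 for degrees 0…3.
Finally multiplying by (1 + z² + z⁴), the product of all factors after the first has coefficients 0,1,1,2 for degrees 0…3.
[z³] = 1·2 + 1·1 = 3.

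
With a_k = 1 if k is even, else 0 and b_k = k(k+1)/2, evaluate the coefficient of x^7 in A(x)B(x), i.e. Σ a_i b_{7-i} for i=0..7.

Write out a_i and b_{7-i} for i = 0,…,7 and sum the products.
Σ = 1·28 + 0·21 + 1·15 + 0·10 + 1·6 + 0·3 + 1·1 + 0·0 = 50.

50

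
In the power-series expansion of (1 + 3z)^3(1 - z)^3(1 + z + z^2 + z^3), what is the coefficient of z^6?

-10

(1 + 3z)^3 has coefficients 1,9,27,27 for degrees 0…3.
(1 - z)^3 has coefficients 1,-3,3,-1,0,0,0 for degrees 0…6.
Finally multiplying by (1 + z + z^2 + z^3), the product of all factors after the first has coefficients 1,-2,1,0,-1,2,-1 for degrees 0…6.
[z^6] = 1·(-1) + 9·2 + 27·(-1) + 27·0 = -10.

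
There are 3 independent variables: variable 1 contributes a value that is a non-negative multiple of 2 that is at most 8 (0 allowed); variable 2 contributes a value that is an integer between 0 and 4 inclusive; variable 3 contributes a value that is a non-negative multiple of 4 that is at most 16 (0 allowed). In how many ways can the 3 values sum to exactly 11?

5

The generating function for the choices is (1 + x² + x⁴ + x⁶ + x⁸)·(1 + x + x² + x³ + x⁴)·(1 + x⁴ + x⁸ + x¹² + x¹⁶); the count is [x¹¹].
(1 + x² + x⁴ + x⁶ + x⁸) has coefficients 1,0,1,0,1,0,1,0,1 for degrees 0…8.
(1 + x + x² + x³ + x⁴) has coefficients 1,1,1,1,1,0,0,0,0,0,0,0 for degrees 0…11.
Finally multiplying by (1 + x⁴ + x⁸ + x¹² + x¹⁶), the product of all factors after the first has coefficients 1,1,1,1,2,1,1,1,2,1,1,1 for degrees 0…11.
[x¹¹] = 1·1 + 1·1 + 1·1 + 1·1 + 1·1 = 5.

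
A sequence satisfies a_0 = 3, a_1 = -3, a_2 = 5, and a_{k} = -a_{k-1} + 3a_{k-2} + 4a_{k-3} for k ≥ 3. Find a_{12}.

The ordinary generating function has denominator 1 + y - 3y^2 - 4y^3.
Iterating the recurrence: a_0,…,a_{12} = 3, -3, 5, -2, 5, 9, -2, 49, -19, 158, -19, 417, 158.

158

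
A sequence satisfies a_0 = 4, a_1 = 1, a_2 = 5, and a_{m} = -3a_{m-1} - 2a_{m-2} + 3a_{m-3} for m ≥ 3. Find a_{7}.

The ordinary generating function has denominator 1 + 3q + 2q^2 - 3q^3.
Iterating the recurrence: a_0,…,a_{7} = 4, 1, 5, -5, 8, 1, -34, 124.

124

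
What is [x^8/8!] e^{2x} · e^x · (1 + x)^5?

The EGF product rule gives c_8 = Σ_{k_1+k_2+k_3=8} C(8; k_1,k_2,k_3) · ∏ g_i(k_i), where e^{2x} gives (2)^k; e^x gives (1)^k; (1+x)^5 gives the falling factorial (5)_k.
g_1(k) for k = 0…8: 1, 2, 4, 8, 16, 32, 64, 128, 256.
g_2(k) for k = 0…8: 1, 1, 1, 1, 1, 1, 1, 1, 1.
g_3(k) for k = 0…8: 1, 5, 20, 60, 120, 120, 0, 0, 0.
First combine the last two factors: h(k) = Σ_j C(k,j)·g_2(j)·g_3(k−j) for k = 0…8: 1, 6, 31, 136, 501, 1546, 4051, 9276, 19081.
c_8 = Σ_k C(8,k)·g_1(k)·h(8−k) = 1·1·19081 + 8·2·9276 + 28·4·4051 + 56·8·1546 + 70·16·501 + 56·32·136 + 28·64·31 + 8·128·6 + 1·256·1 = 19081 + 148416 + 453712 + 692608 + 561120 + 243712 + 55552 + 6144 + 256 = 2180601.

2180601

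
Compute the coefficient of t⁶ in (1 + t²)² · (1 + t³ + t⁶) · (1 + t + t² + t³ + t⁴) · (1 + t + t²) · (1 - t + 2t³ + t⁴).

(1 + t²)² has coefficients 1,0,2,0,1 for degrees 0…4.
(1 + t³ + t⁶) has coefficients 1,0,0,1,0,0,1 for degrees 0…6.
Multiplying by (1 + t + t² + t³ + t⁴) gives running coefficients 1,1,1,2,2,1,2 for degrees 0…6.
Multiplying by (1 + t + t²) gives running coefficients 1,2,3,4,5,5,5 for degrees 0…6.
Finally multiplying by (1 - t + 2t³ + t⁴), the product of all factors after the first has coefficients 1,1,1,3,6,8,11 for degrees 0…6.
[t⁶] = 1·11 + 2·6 + 1·1 = 24.

24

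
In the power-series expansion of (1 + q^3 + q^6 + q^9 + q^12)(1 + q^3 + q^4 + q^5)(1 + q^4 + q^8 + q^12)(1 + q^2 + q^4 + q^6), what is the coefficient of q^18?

18

(1 + q^3 + q^6 + q^9 + q^12) has coefficients 1,0,0,1,0,0,1,0,0,1,0,0,1 for degrees 0…12.
(1 + q^3 + q^4 + q^5) has coefficients 1,0,0,1,1,1,0,0,0,0,0,0,0,0,0,0,0,0,0 for degrees 0…18.
Multiplying by (1 + q^4 + q^8 + q^12) gives running coefficients 1,0,0,1,2,1,0,1,2,1,0,1,2,1,0,1,1,1,0 for degrees 0…18.
Finally multiplying by (1 + q^2 + q^4 + q^6), the product of all factors after the first has coefficients 1,0,1,1,3,2,3,3,4,4,4,4,4,4,4,4,3,4,3 for degrees 0…18.
[q^18] = 1·3 + 1·4 + 1·4 + 1·4 + 1·3 = 18.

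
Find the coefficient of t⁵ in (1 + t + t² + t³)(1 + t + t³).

(1 + t + t² + t³) has coefficients 1,1,1,1 for degrees 0…3.
(1 + t + t³) has coefficients 1,1,0,1,0,0 for degrees 0…5.
[t⁵] = 1·0 + 1·0 + 1·1 + 1·0 = 1.

1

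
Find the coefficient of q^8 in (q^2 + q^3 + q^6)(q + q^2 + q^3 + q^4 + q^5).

(q^2 + q^3 + q^6) has coefficients 0,0,1,1,0,0,1 for degrees 0…6.
(q + q^2 + q^3 + q^4 + q^5) has coefficients 0,1,1,1,1,1,0,0,0 for degrees 0…8.
[q^8] = 1·0 + 1·1 + 1·1 = 2.

2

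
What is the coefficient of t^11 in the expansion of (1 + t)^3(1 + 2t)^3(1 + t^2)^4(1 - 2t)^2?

735

(1 + t)^3 has coefficients 1,3,3,1 for degrees 0…3.
(1 + 2t)^3 has coefficients 1,6,12,8,0,0,0,0,0,0,0,0 for degrees 0…11.
Multiplying by (1 + t^2)^4 gives running coefficients 1,6,16,32,54,68,76,72,49,38,12,8 for degrees 0…11.
Finally multiplying by (1 - 2t)^2, the product of all factors after the first has coefficients 1,2,-4,-8,-10,-20,20,40,65,130,56,112 for degrees 0…11.
[t^11] = 1·112 + 3·56 + 3·130 + 1·65 = 735.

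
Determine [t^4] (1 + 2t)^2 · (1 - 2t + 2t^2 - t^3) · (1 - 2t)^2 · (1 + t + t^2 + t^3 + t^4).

(1 + 2t)^2 has coefficients 1,4,4 for degrees 0…2.
(1 - 2t + 2t^2 - t^3) has coefficients 1,-2,2,-1,0 for degrees 0…4.
Multiplying by (1 - 2t)^2 gives running coefficients 1,-6,14,-17,12 for degrees 0…4.
Finally multiplying by (1 + t + t^2 + t^3 + t^4), the product of all factors after the first has coefficients 1,-5,9,-8,4 for degrees 0…4.
[t^4] = 1·4 + 4·(-8) + 4·9 = 8.

8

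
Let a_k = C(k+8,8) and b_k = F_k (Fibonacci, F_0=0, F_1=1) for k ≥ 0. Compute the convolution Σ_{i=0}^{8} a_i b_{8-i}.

14820

Write out a_i and b_{8-i} for i = 0,…,8 and sum the products.
Σ = 1·21 + 9·13 + 45·8 + 165·5 + 495·3 + 1287·2 + 3003·1 + 6435·1 + 12870·0 = 14820.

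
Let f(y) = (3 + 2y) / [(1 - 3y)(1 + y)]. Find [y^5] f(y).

668

Partial fractions give a closed form: a_n = (11/4)·3^n + (1/4)·(-1)^n.
At n = 5: a_5 = 668.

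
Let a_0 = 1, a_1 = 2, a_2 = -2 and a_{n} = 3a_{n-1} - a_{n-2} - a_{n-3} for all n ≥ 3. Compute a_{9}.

-2494

The ordinary generating function has denominator 1 - 3t + t^2 + t^3.
Iterating the recurrence: a_0,…,a_{9} = 1, 2, -2, -9, -27, -70, -174, -425, -1031, -2494.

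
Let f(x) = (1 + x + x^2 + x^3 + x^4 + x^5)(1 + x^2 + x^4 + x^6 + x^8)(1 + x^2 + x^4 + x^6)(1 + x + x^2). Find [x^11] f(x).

(1 + x + x^2 + x^3 + x^4 + x^5) has coefficients 1,1,1,1,1,1 for degrees 0…5.
(1 + x^2 + x^4 + x^6 + x^8) has coefficients 1,0,1,0,1,0,1,0,1,0,0,0 for degrees 0…11.
Multiplying by (1 + x^2 + x^4 + x^6) gives running coefficients 1,0,2,0,3,0,4,0,4,0,3,0 for degrees 0…11.
Finally multiplying by (1 + x + x^2), the product of all factors after the first has coefficients 1,1,3,2,5,3,7,4,8,4,7,3 for degrees 0…11.
[x^11] = 1·3 + 1·7 + 1·4 + 1·8 + 1·4 + 1·7 = 33.

33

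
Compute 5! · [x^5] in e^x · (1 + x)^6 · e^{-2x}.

-151

The EGF product rule gives c_5 = Σ_{k_1+k_2+k_3=5} C(5; k_1,k_2,k_3) · ∏ g_i(k_i), where e^x gives (1)^k; (1+x)^6 gives the falling factorial (6)_k; e^{-2x} gives (-2)^k.
g_1(k) for k = 0…5: 1, 1, 1, 1, 1, 1.
g_2(k) for k = 0…5: 1, 6, 30, 120, 360, 720.
g_3(k) for k = 0…5: 1, -2, 4, -8, 16, -32.
First combine the last two factors: h(k) = Σ_j C(k,j)·g_2(j)·g_3(k−j) for k = 0…5: 1, 4, 10, 4, -56, -32.
c_5 = Σ_k C(5,k)·g_1(k)·h(5−k) = 1·1·(-32) + 5·1·(-56) + 10·1·4 + 10·1·10 + 5·1·4 + 1·1·1 = −32 − 280 + 40 + 100 + 20 + 1 = -151.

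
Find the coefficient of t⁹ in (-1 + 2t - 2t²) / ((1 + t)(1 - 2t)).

-169

The denominator gives the recurrence a_n = a_(n−1) + 2a_(n−2) for n ≥ 3; the numerator fixes a_0 = -1, a_1 = 1, a_2 = -3.
Iterating: -1, 1, -3, -1, -7, -9, -23, -41, -87, -169, so a_9 = -169.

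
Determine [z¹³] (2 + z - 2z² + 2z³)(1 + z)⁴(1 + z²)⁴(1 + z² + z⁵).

(2 + z - 2z² + 2z³) has coefficients 2,1,-2,2 for degrees 0…3.
(1 + z)⁴ has coefficients 1,4,6,4,1,0,0,0,0,0,0,0,0,0 for degrees 0…13.
Multiplying by (1 + z²)⁴ gives running coefficients 1,4,10,20,31,40,44,40,31,20,10,4,1,0 for degrees 0…13.
Finally multiplying by (1 + z² + z⁵), the product of all factors after the first has coefficients 1,4,11,24,41,61,79,90,95,91,81,68,51,35 for degrees 0…13.
[z¹³] = 2·35 + 1·51 − 2·68 + 2·81 = 147.

147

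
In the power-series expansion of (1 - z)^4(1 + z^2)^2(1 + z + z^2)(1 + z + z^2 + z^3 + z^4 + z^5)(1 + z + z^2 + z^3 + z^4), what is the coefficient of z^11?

2

(1 - z)^4 has coefficients 1,-4,6,-4,1 for degrees 0…4.
(1 + z^2)^2 has coefficients 1,0,2,0,1,0,0,0,0,0,0,0 for degrees 0…11.
Multiplying by (1 + z + z^2) gives running coefficients 1,1,3,2,3,1,1,0,0,0,0,0 for degrees 0…11.
Multiplying by (1 + z + z^2 + z^3 + z^4 + z^5) gives running coefficients 1,2,5,7,10,11,11,10,7,5,2,1 for degrees 0…11.
Finally multiplying by (1 + z + z^2 + z^3 + z^4), the product of all factors after the first has coefficients 1,3,8,15,25,35,44,49,49,44,35,25 for degrees 0…11.
[z^11] = 1·25 − 4·35 + 6·44 − 4·49 + 1·49 = 2.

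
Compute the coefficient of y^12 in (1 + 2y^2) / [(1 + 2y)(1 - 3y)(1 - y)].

Partial fractions give a closed form: a_n = (2/5)·(-2)^n + (11/10)·3^n + (-1/2)·1^n.
At n = 12: a_12 = 586223.

586223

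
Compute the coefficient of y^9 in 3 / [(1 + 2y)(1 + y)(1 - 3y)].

25344

Partial fractions give a closed form: a_n = (12/5)·(-2)^n + (-3/4)·(-1)^n + (27/20)·3^n.
At n = 9: a_9 = 25344.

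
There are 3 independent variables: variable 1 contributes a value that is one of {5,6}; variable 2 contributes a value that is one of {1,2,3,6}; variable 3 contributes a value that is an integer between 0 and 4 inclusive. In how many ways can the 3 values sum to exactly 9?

6

The generating function for the choices is (q⁵ + q⁶)·(q + q² + q³ + q⁶)·(1 + q + q² + q³ + q⁴); the count is [q⁹].
(q⁵ + q⁶) has coefficients 0,0,0,0,0,1,1 for degrees 0…6.
(q + q² + q³ + q⁶) has coefficients 0,1,1,1,0,0,1,0,0,0 for degrees 0…9.
Finally multiplying by (1 + q + q² + q³ + q⁴), the product of all factors after the first has coefficients 0,1,2,3,3,3,3,2,1,1 for degrees 0…9.
[q⁹] = 1·3 + 1·3 = 6.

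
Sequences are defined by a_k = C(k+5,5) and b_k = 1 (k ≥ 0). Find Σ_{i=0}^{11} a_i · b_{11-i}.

12376

The convolution is the x^11 coefficient of A(x)B(x).
Σ = 1·1 + 6·1 + 21·1 + 56·1 + 126·1 + 252·1 + 462·1 + 792·1 + 1287·1 + 2002·1 + 3003·1 + 4368·1 = 12376.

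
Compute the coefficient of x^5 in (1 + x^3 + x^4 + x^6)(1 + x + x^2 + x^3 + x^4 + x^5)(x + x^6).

3

(1 + x^3 + x^4 + x^6) has coefficients 1,0,0,1,1,0 for degrees 0…5.
(1 + x + x^2 + x^3 + x^4 + x^5) has coefficients 1,1,1,1,1,1 for degrees 0…5.
Finally multiplying by (x + x^6), the product of all factors after the first has coefficients 0,1,1,1,1,1 for degrees 0…5.
[x^5] = 1·1 + 1·1 + 1·1 = 3.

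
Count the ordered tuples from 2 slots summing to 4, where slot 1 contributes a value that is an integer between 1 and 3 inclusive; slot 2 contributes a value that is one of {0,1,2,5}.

2

The generating function for the choices is (q + q² + q³)·(1 + q + q² + q⁵); the count is [q⁴].
(q + q² + q³) has coefficients 0,1,1,1 for degrees 0…3.
(1 + q + q² + q⁵) has coefficients 1,1,1,0,0 for degrees 0…4.
[q⁴] = 1·0 + 1·1 + 1·1 = 2.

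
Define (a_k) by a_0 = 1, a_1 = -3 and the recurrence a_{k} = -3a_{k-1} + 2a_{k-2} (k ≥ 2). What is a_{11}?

The ordinary generating function has denominator 1 + 3y - 2y^2.
Iterating the recurrence: a_0,…,a_{11} = 1, -3, 11, -39, 139, -495, 1763, -6279, 22363, -79647, 283667, -1010295.

-1010295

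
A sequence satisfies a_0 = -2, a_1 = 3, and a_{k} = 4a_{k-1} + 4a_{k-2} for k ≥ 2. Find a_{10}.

The ordinary generating function has denominator 1 - 4q - 4q^2.
Iterating the recurrence: a_0,…,a_{10} = -2, 3, 4, 28, 128, 624, 3008, 14528, 70144, 338688, 1635328.

1635328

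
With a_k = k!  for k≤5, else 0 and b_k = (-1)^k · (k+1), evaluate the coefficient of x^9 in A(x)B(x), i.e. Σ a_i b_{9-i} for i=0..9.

481

This is [x^9] in the product of the two ordinary generating functions.
Σ = 1·(-10) + 1·9 + 2·(-8) + 6·7 + 24·(-6) + 120·5 + 0·(-4) + 0·3 + 0·(-2) + 0·1 = 481.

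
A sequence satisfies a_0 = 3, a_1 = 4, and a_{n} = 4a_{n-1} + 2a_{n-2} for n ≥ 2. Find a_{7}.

37696

The ordinary generating function has denominator 1 - 4x - 2x^2.
Iterating the recurrence: a_0,…,a_{7} = 3, 4, 22, 96, 428, 1904, 8472, 37696.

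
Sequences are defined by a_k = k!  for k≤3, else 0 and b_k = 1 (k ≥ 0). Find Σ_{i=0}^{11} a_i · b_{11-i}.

10

This is [x^11] in the product of the two ordinary generating functions.
Σ = 1·1 + 1·1 + 2·1 + 6·1 + 0·1 + 0·1 + 0·1 + 0·1 + 0·1 + 0·1 + 0·1 + 0·1 = 10.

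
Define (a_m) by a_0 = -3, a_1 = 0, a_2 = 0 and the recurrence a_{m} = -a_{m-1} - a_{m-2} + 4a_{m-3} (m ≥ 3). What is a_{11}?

-672

The ordinary generating function has denominator 1 + y + y^2 - 4y^3.
Iterating the recurrence: a_0,…,a_{11} = -3, 0, 0, -12, 12, 0, -60, 108, -48, -300, 780, -672.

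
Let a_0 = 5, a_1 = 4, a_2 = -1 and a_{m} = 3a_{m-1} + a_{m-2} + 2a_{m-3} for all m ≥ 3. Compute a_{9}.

The ordinary generating function has denominator 1 - 3q - q^2 - 2q^3.
Iterating the recurrence: a_0,…,a_{9} = 5, 4, -1, 11, 40, 129, 449, 1556, 5375, 18579.

18579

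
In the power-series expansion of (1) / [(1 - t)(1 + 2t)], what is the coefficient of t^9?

Partial fractions give a closed form: a_n = (1/3)·1^n + (2/3)·(-2)^n.
At n = 9: a_9 = -341.

-341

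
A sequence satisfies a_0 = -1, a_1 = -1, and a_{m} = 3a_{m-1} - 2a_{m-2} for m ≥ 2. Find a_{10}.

-1

The ordinary generating function has denominator 1 - 3x + 2x^2.
Iterating the recurrence: a_0,…,a_{10} = -1, -1, -1, -1, -1, -1, -1, -1, -1, -1, -1.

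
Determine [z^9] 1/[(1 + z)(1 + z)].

-10

The denominator gives the recurrence a_n = −2a_(n−1) − a_(n−2) for n ≥ 2; the numerator fixes a_0 = 1, a_1 = -2.
Iterating: 1, -2, 3, -4, 5, -6, 7, -8, 9, -10, so a_9 = -10.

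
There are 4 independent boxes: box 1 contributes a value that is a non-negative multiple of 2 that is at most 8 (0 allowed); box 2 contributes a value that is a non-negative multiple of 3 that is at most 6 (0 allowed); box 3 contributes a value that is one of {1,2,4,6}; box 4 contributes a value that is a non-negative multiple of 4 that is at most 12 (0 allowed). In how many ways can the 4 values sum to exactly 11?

9

The generating function for the choices is (1 + q² + q⁴ + q⁶ + q⁸)·(1 + q³ + q⁶)·(q + q² + q⁴ + q⁶)·(1 + q⁴ + q⁸ + q¹²); the count is [q¹¹].
(1 + q² + q⁴ + q⁶ + q⁸) has coefficients 1,0,1,0,1,0,1,0,1 for degrees 0…8.
(1 + q³ + q⁶) has coefficients 1,0,0,1,0,0,1,0,0,0,0,0 for degrees 0…11.
Multiplying by (q + q² + q⁴ + q⁶) gives running coefficients 0,1,1,0,2,1,1,2,1,1,1,0 for degrees 0…11.
Finally multiplying by (1 + q⁴ + q⁸ + q¹²), the product of all factors after the first has coefficients 0,1,1,0,2,2,2,2,3,3,3,2 for degrees 0…11.
[q¹¹] = 1·2 + 1·3 + 1·2 + 1·2 + 1·0 = 9.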